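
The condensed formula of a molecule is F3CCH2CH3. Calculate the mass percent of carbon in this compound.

Element totals:
  C: 3
  H: 5
  F: 3
Molecular formula: C3H5F3.
Molar mass = 98.067 g/mol.
Mass from C: 3 × 12.011 = 36.033 g/mol.
%C = 36.033 / 98.067 × 100 = 36.74%.

36.74%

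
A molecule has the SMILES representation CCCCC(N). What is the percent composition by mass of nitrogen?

Atom tally by fragment:
  CH3 → C:1 H:3
  CH2 → C:1 H:2
  CH2 → C:1 H:2
  CH2 → C:1 H:2
  CH2NH2 → C:1 H:4 N:1
Element totals:
  C: 5
  H: 13
  N: 1
Molecular formula: C5H13N.
Molar mass = 87.166 g/mol.
Mass from N: 1 × 14.007 = 14.007 g/mol.
%N = 14.007 / 87.166 × 100 = 16.07%.

16.07%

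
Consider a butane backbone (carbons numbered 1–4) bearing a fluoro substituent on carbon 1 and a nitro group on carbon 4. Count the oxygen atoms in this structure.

Atom tally by fragment:
  FCH2 → C:1 H:2 F:1
  CH2 → C:1 H:2
  CH2 → C:1 H:2
  CH2NO2 → C:1 H:2 N:1 O:2
Element totals:
  C: 4
  H: 8
  F: 1
  N: 1
  O: 2

2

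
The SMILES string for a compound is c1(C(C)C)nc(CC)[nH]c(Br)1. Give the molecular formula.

C8H13BrN2

Atom tally by fragment:
  imidazole ring core → C:3 H:4 N:2
  (− 3 ring H displaced by substituents)
  + CH(CH3)2 → C:3 H:7
  + C2H5 → C:2 H:5
  + Br → Br:1
Element totals:
  C: 8
  H: 13
  Br: 1
  N: 2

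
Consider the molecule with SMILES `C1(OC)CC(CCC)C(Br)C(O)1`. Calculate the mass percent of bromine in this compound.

33.70%

Atom tally by fragment:
  cyclopentane ring core → C:5 H:10
  (− 4 ring H displaced by substituents)
  + OCH3 → C:1 H:3 O:1
  + CH2CH2CH3 → C:3 H:7
  + Br → Br:1
  + OH → O:1 H:1
Element totals:
  C: 9
  H: 17
  Br: 1
  O: 2
Molecular formula: C9H17BrO2.
Molar mass = 237.137 g/mol.
Mass from Br: 1 × 79.904 = 79.904 g/mol.
%Br = 79.904 / 237.137 × 100 = 33.70%.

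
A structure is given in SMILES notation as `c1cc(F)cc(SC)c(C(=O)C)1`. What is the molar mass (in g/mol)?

Atom tally by fragment:
  benzene ring core → C:6 H:6
  (− 3 ring H displaced by substituents)
  + F → F:1
  + SCH3 → C:1 H:3 S:1
  + COCH3 → C:2 H:3 O:1
Element totals:
  C: 9
  H: 9
  F: 1
  O: 1
  S: 1
Molecular formula: C9H9FOS.
  M = 9(12.011) + 9(1.008) + 18.998 + 15.999 + 32.06
    = 108.099 + 9.072 + 18.998 + 15.999 + 32.060 = 184.228

184.23 g/mol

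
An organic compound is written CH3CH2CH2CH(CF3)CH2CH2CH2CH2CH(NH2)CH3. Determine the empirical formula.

C11H22F3N

Element totals:
  C: 11
  H: 22
  F: 3
  N: 1
Molecular formula: C11H22F3N.
gcd of subscripts (11, 3, 22, 1) = 1, so the empirical formula equals the molecular formula.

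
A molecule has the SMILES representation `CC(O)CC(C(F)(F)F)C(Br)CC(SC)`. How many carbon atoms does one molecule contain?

Atom tally by fragment:
  CH3 → C:1 H:3
  CH(OH) → C:1 H:2 O:1
  CH2 → C:1 H:2
  CH(CF3) → C:2 H:1 F:3
  CH(Br) → C:1 H:1 Br:1
  CH2 → C:1 H:2
  CH2SCH3 → C:2 H:5 S:1
Element totals:
  C: 9
  H: 16
  Br: 1
  F: 3
  O: 1
  S: 1

9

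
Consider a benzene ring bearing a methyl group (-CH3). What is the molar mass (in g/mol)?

Atom tally by fragment:
  benzene ring core → C:6 H:6
  (− 1 ring H displaced by substituents)
  + CH3 → C:1 H:3
Element totals:
  C: 7
  H: 8
Molecular formula: C7H8.
  M = 7(12.011) + 8(1.008)
    = 84.077 + 8.064 = 92.141

92.14 g/mol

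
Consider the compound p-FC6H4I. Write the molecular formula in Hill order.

Atom tally by fragment:
  benzene ring core → C:6 H:6
  (− 2 ring H displaced by substituents)
  + F → F:1
  + I → I:1
Element totals:
  C: 6
  H: 4
  F: 1
  I: 1

C6H4FI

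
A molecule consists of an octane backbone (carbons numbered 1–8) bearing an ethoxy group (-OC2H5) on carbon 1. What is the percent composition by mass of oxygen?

10.11%

Atom tally by fragment:
  C2H5OCH2 → C:3 H:7 O:1
  CH2 → C:1 H:2
  CH2 → C:1 H:2
  CH2 → C:1 H:2
  CH2 → C:1 H:2
  CH2 → C:1 H:2
  CH2 → C:1 H:2
  CH3 → C:1 H:3
Element totals:
  C: 10
  H: 22
  O: 1
Molecular formula: C10H22O.
Molar mass = 158.285 g/mol.
Mass from O: 1 × 15.999 = 15.999 g/mol.
%O = 15.999 / 158.285 × 100 = 10.11%.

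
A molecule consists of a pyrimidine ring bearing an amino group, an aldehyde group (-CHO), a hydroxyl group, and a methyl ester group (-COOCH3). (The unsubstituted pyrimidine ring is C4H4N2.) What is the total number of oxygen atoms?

4

Atom tally by fragment:
  pyrimidine ring core → C:4 H:4 N:2
  (− 4 ring H displaced by substituents)
  + NH2 → N:1 H:2
  + CHO → C:1 H:1 O:1
  + OH → O:1 H:1
  + COOCH3 → C:2 H:3 O:2
Element totals:
  C: 7
  H: 7
  N: 3
  O: 4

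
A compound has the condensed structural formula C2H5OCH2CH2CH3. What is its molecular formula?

Element totals:
  C: 5
  H: 12
  O: 1

C5H12O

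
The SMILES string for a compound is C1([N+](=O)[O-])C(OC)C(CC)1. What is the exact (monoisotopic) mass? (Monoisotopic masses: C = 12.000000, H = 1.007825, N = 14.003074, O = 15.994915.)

Atom tally by fragment:
  cyclopropane ring core → C:3 H:6
  (− 3 ring H displaced by substituents)
  + NO2 → N:1 O:2
  + OCH3 → C:1 H:3 O:1
  + C2H5 → C:2 H:5
Element totals:
  C: 6
  H: 11
  N: 1
  O: 3
Molecular formula: C6H11NO3.
  M = 6(12.0) + 11(1.007825) + 14.003074 + 3(15.994915)
    = 72.000000 + 11.086075 + 14.003074 + 47.984745 = 145.073894

145.0739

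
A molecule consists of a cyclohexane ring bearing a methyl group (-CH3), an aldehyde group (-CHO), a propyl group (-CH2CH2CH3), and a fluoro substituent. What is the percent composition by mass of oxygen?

8.59%

Atom tally by fragment:
  cyclohexane ring core → C:6 H:12
  (− 4 ring H displaced by substituents)
  + CH3 → C:1 H:3
  + CHO → C:1 H:1 O:1
  + CH2CH2CH3 → C:3 H:7
  + F → F:1
Element totals:
  C: 11
  H: 19
  F: 1
  O: 1
Molecular formula: C11H19FO.
Molar mass = 186.270 g/mol.
Mass from O: 1 × 15.999 = 15.999 g/mol.
%O = 15.999 / 186.270 × 100 = 8.59%.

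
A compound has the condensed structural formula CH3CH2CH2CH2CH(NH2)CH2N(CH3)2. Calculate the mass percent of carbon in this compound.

Element totals:
  C: 8
  H: 20
  N: 2
Molecular formula: C8H20N2.
Molar mass = 144.262 g/mol.
Mass from C: 8 × 12.011 = 96.088 g/mol.
%C = 96.088 / 144.262 × 100 = 66.61%.

66.61%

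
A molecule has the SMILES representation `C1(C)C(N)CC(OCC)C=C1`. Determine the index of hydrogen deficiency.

Atom tally by fragment:
  cyclohexene ring core → C:6 H:10
  (− 3 ring H displaced by substituents)
  + CH3 → C:1 H:3
  + NH2 → N:1 H:2
  + OC2H5 → C:2 H:5 O:1
Element totals:
  C: 9
  H: 17
  N: 1
  O: 1
Molecular formula: C9H17NO.
DoU = (2C + 2 + N − H − X) / 2 = (2·9 + 2 + 1 − 17 − 0) / 2 = 2.

2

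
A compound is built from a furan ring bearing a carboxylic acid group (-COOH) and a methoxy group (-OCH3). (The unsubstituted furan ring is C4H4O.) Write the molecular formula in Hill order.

C6H6O4

Atom tally by fragment:
  furan ring core → C:4 H:4 O:1
  (− 2 ring H displaced by substituents)
  + COOH → C:1 H:1 O:2
  + OCH3 → C:1 H:3 O:1
Element totals:
  C: 6
  H: 6
  O: 4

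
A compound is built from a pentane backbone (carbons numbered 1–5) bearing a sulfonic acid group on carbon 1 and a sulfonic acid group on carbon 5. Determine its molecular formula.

Atom tally by fragment:
  HO3SCH2 → C:1 H:3 S:1 O:3
  CH2 → C:1 H:2
  CH2 → C:1 H:2
  CH2 → C:1 H:2
  CH2SO3H → C:1 H:3 S:1 O:3
Element totals:
  C: 5
  H: 12
  O: 6
  S: 2

C5H12O6S2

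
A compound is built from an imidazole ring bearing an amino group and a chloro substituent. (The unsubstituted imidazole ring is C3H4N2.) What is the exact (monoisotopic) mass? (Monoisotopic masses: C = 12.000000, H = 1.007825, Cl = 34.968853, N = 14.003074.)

Atom tally by fragment:
  imidazole ring core → C:3 H:4 N:2
  (− 2 ring H displaced by substituents)
  + NH2 → N:1 H:2
  + Cl → Cl:1
Element totals:
  C: 3
  H: 4
  Cl: 1
  N: 3
Molecular formula: C3H4ClN3.
  M = 3(12.0) + 4(1.007825) + 34.968853 + 3(14.003074)
    = 36.000000 + 4.031300 + 34.968853 + 42.009222 = 117.009375

117.0094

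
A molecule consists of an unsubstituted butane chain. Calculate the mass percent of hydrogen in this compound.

Atom tally by fragment:
  CH3 → C:1 H:3
  CH2 → C:1 H:2
  CH2 → C:1 H:2
  CH3 → C:1 H:3
Element totals:
  C: 4
  H: 10
Molecular formula: C4H10.
Molar mass = 58.124 g/mol.
Mass from H: 10 × 1.008 = 10.080 g/mol.
%H = 10.080 / 58.124 × 100 = 17.34%.

17.34%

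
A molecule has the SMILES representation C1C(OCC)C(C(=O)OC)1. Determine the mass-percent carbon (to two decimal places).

Atom tally by fragment:
  cyclopropane ring core → C:3 H:6
  (− 2 ring H displaced by substituents)
  + OC2H5 → C:2 H:5 O:1
  + COOCH3 → C:2 H:3 O:2
Element totals:
  C: 7
  H: 12
  O: 3
Molecular formula: C7H12O3.
Molar mass = 144.170 g/mol.
Mass from C: 7 × 12.011 = 84.077 g/mol.
%C = 84.077 / 144.170 × 100 = 58.32%.

58.32%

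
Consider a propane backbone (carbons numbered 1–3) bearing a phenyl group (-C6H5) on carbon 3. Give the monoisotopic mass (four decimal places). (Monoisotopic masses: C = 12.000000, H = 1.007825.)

120.0939

Atom tally by fragment:
  CH3 → C:1 H:3
  CH2 → C:1 H:2
  CH2C6H5 → C:7 H:7
Element totals:
  C: 9
  H: 12
Molecular formula: C9H12.
  M = 9(12.0) + 12(1.007825)
    = 108.000000 + 12.093900 = 120.093900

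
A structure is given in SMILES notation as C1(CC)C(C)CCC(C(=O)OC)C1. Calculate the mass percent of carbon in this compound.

Atom tally by fragment:
  cyclohexane ring core → C:6 H:12
  (− 3 ring H displaced by substituents)
  + C2H5 → C:2 H:5
  + CH3 → C:1 H:3
  + COOCH3 → C:2 H:3 O:2
Element totals:
  C: 11
  H: 20
  O: 2
Molecular formula: C11H20O2.
Molar mass = 184.279 g/mol.
Mass from C: 11 × 12.011 = 132.121 g/mol.
%C = 132.121 / 184.279 × 100 = 71.70%.

71.70%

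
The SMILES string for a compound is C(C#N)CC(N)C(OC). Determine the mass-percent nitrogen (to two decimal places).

Atom tally by fragment:
  NCCH2 → C:2 H:2 N:1
  CH2 → C:1 H:2
  CH(NH2) → C:1 H:3 N:1
  CH2OCH3 → C:2 H:5 O:1
Element totals:
  C: 6
  H: 12
  N: 2
  O: 1
Molecular formula: C6H12N2O.
Molar mass = 128.175 g/mol.
Mass from N: 2 × 14.007 = 28.014 g/mol.
%N = 28.014 / 128.175 × 100 = 21.86%.

21.86%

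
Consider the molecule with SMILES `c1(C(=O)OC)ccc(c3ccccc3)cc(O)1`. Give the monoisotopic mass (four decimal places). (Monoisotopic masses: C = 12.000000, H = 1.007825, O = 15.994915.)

Atom tally by fragment:
  benzene ring core → C:6 H:6
  (− 3 ring H displaced by substituents)
  + COOCH3 → C:2 H:3 O:2
  + C6H5 → C:6 H:5
  + OH → O:1 H:1
Element totals:
  C: 14
  H: 12
  O: 3
Molecular formula: C14H12O3.
  M = 14(12.0) + 12(1.007825) + 3(15.994915)
    = 168.000000 + 12.093900 + 47.984745 = 228.078645

228.0786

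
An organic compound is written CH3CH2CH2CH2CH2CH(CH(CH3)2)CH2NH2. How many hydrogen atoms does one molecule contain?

Element totals:
  C: 10
  H: 23
  N: 1

23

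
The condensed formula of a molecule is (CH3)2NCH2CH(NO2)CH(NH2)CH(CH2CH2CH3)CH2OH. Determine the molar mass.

Atom tally by fragment:
  (CH3)2NCH2 → C:3 H:8 N:1
  CH(NO2) → C:1 H:1 N:1 O:2
  CH(NH2) → C:1 H:3 N:1
  CH(CH2CH2CH3) → C:4 H:8
  CH2OH → C:1 H:3 O:1
Element totals:
  C: 10
  H: 23
  N: 3
  O: 3
Molecular formula: C10H23N3O3.
  M = 10(12.011) + 23(1.008) + 3(14.007) + 3(15.999)
    = 120.110 + 23.184 + 42.021 + 47.997 = 233.312

233.31 g/mol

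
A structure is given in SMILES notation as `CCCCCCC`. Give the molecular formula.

C7H16

Atom tally by fragment:
  CH3 → C:1 H:3
  CH2 → C:1 H:2
  CH2 → C:1 H:2
  CH2 → C:1 H:2
  CH2 → C:1 H:2
  CH2 → C:1 H:2
  CH3 → C:1 H:3
Element totals:
  C: 7
  H: 16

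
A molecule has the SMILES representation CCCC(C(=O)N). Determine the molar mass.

101.15 g/mol

Atom tally by fragment:
  CH3 → C:1 H:3
  CH2 → C:1 H:2
  CH2 → C:1 H:2
  CH2CONH2 → C:2 H:4 O:1 N:1
Element totals:
  C: 5
  H: 11
  N: 1
  O: 1
Molecular formula: C5H11NO.
  M = 5(12.011) + 11(1.008) + 14.007 + 15.999
    = 60.055 + 11.088 + 14.007 + 15.999 = 101.149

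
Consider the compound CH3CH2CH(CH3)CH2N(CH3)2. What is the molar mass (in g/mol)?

115.22 g/mol

Element totals:
  C: 7
  H: 17
  N: 1
Molecular formula: C7H17N.
  M = 7(12.011) + 17(1.008) + 14.007
    = 84.077 + 17.136 + 14.007 = 115.220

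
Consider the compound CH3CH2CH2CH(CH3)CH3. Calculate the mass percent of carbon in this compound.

Atom tally by fragment:
  CH3 → C:1 H:3
  CH2 → C:1 H:2
  CH2 → C:1 H:2
  CH(CH3) → C:2 H:4
  CH3 → C:1 H:3
Element totals:
  C: 6
  H: 14
Molecular formula: C6H14.
Molar mass = 86.178 g/mol.
Mass from C: 6 × 12.011 = 72.066 g/mol.
%C = 72.066 / 86.178 × 100 = 83.62%.

83.62%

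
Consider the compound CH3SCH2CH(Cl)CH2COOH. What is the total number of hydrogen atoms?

9

Element totals:
  C: 5
  H: 9
  Cl: 1
  O: 2
  S: 1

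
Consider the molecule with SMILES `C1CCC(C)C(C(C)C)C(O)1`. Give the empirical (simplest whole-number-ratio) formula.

C10H20O

Atom tally by fragment:
  cyclohexane ring core → C:6 H:12
  (− 3 ring H displaced by substituents)
  + CH3 → C:1 H:3
  + CH(CH3)2 → C:3 H:7
  + OH → O:1 H:1
Element totals:
  C: 10
  H: 20
  O: 1
Molecular formula: C10H20O.
gcd of subscripts (10, 20, 1) = 1, so the empirical formula equals the molecular formula.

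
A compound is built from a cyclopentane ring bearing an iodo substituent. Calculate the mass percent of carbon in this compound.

30.64%

Atom tally by fragment:
  cyclopentane ring core → C:5 H:10
  (− 1 ring H displaced by substituents)
  + I → I:1
Element totals:
  C: 5
  H: 9
  I: 1
Molecular formula: C5H9I.
Molar mass = 196.031 g/mol.
Mass from C: 5 × 12.011 = 60.055 g/mol.
%C = 60.055 / 196.031 × 100 = 30.64%.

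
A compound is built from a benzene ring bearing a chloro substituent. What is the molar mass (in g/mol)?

Atom tally by fragment:
  benzene ring core → C:6 H:6
  (− 1 ring H displaced by substituents)
  + Cl → Cl:1
Element totals:
  C: 6
  H: 5
  Cl: 1
Molecular formula: C6H5Cl.
  M = 6(12.011) + 5(1.008) + 35.45
    = 72.066 + 5.040 + 35.450 = 112.556

112.56 g/mol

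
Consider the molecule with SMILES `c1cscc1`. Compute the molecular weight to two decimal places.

Atom tally by fragment:
  thiophene ring core → C:4 H:4 S:1
Element totals:
  C: 4
  H: 4
  S: 1
Molecular formula: C4H4S.
  M = 4(12.011) + 4(1.008) + 32.06
    = 48.044 + 4.032 + 32.060 = 84.136

84.14 g/mol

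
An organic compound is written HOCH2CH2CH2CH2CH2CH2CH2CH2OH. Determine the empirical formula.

Atom tally by fragment:
  HOCH2CH2 → C:2 H:5 O:1
  CH2 → C:1 H:2
  CH2 → C:1 H:2
  CH2 → C:1 H:2
  CH2 → C:1 H:2
  CH2CH2OH → C:2 H:5 O:1
Element totals:
  C: 8
  H: 18
  O: 2
Molecular formula: C8H18O2.
gcd of subscripts = 2; dividing each by 2:
  C: 8/2 = 4
  H: 18/2 = 9
  O: 2/2 = 1

C4H9O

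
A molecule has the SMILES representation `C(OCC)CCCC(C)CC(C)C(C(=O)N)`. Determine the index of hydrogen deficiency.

1

Atom tally by fragment:
  C2H5OCH2 → C:3 H:7 O:1
  CH2 → C:1 H:2
  CH2 → C:1 H:2
  CH2 → C:1 H:2
  CH(CH3) → C:2 H:4
  CH2 → C:1 H:2
  CH(CH3) → C:2 H:4
  CH2CONH2 → C:2 H:4 O:1 N:1
Element totals:
  C: 13
  H: 27
  N: 1
  O: 2
Molecular formula: C13H27NO2.
DoU = (2C + 2 + N − H − X) / 2 = (2·13 + 2 + 1 − 27 − 0) / 2 = 1.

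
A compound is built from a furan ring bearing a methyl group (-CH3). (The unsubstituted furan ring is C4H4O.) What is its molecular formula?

Atom tally by fragment:
  furan ring core → C:4 H:4 O:1
  (− 1 ring H displaced by substituents)
  + CH3 → C:1 H:3
Element totals:
  C: 5
  H: 6
  O: 1

C5H6O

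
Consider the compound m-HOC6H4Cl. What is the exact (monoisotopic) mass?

Atom tally by fragment:
  benzene ring core → C:6 H:6
  (− 2 ring H displaced by substituents)
  + OH → O:1 H:1
  + Cl → Cl:1
Element totals:
  C: 6
  H: 5
  Cl: 1
  O: 1
Molecular formula: C6H5ClO.
  M = 6(12.0) + 5(1.007825) + 34.968853 + 15.994915
    = 72.000000 + 5.039125 + 34.968853 + 15.994915 = 128.002893

128.0029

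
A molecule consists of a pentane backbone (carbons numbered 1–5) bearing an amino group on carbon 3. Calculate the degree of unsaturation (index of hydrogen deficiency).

Atom tally by fragment:
  CH3 → C:1 H:3
  CH2 → C:1 H:2
  CH(NH2) → C:1 H:3 N:1
  CH2 → C:1 H:2
  CH3 → C:1 H:3
Element totals:
  C: 5
  H: 13
  N: 1
Molecular formula: C5H13N.
DoU = (2C + 2 + N − H − X) / 2 = (2·5 + 2 + 1 − 13 − 0) / 2 = 0.

0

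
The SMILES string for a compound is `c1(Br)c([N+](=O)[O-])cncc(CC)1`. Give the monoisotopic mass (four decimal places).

Atom tally by fragment:
  pyridine ring core → C:5 H:5 N:1
  (− 3 ring H displaced by substituents)
  + Br → Br:1
  + NO2 → N:1 O:2
  + C2H5 → C:2 H:5
Element totals:
  C: 7
  H: 7
  Br: 1
  N: 2
  O: 2
Molecular formula: C7H7BrN2O2.
  M = 7(12.0) + 7(1.007825) + 78.918338 + 2(14.003074) + 2(15.994915)
    = 84.000000 + 7.054775 + 78.918338 + 28.006148 + 31.989830 = 229.969091

229.9691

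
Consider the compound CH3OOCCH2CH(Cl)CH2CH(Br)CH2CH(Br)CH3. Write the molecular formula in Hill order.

C9H15Br2ClO2

Atom tally by fragment:
  CH3OOCCH2 → C:3 H:5 O:2
  CH(Cl) → C:1 H:1 Cl:1
  CH2 → C:1 H:2
  CH(Br) → C:1 H:1 Br:1
  CH2 → C:1 H:2
  CH(Br) → C:1 H:1 Br:1
  CH3 → C:1 H:3
Element totals:
  C: 9
  H: 15
  Br: 2
  Cl: 1
  O: 2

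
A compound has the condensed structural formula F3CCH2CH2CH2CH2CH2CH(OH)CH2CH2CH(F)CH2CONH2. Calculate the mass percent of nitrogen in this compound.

Atom tally by fragment:
  F3CCH2 → C:2 H:2 F:3
  CH2 → C:1 H:2
  CH2 → C:1 H:2
  CH2 → C:1 H:2
  CH2 → C:1 H:2
  CH(OH) → C:1 H:2 O:1
  CH2 → C:1 H:2
  CH2 → C:1 H:2
  CH(F) → C:1 H:1 F:1
  CH2CONH2 → C:2 H:4 O:1 N:1
Element totals:
  C: 12
  H: 21
  F: 4
  N: 1
  O: 2
Molecular formula: C12H21F4NO2.
Molar mass = 287.297 g/mol.
Mass from N: 1 × 14.007 = 14.007 g/mol.
%N = 14.007 / 287.297 × 100 = 4.88%.

4.88%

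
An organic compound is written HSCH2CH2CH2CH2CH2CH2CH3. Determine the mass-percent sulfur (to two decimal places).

Element totals:
  C: 7
  H: 16
  S: 1
Molecular formula: C7H16S.
Molar mass = 132.265 g/mol.
Mass from S: 1 × 32.06 = 32.060 g/mol.
%S = 32.060 / 132.265 × 100 = 24.24%.

24.24%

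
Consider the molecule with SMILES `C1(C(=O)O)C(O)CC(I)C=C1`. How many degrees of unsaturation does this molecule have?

3

Atom tally by fragment:
  cyclohexene ring core → C:6 H:10
  (− 3 ring H displaced by substituents)
  + COOH → C:1 H:1 O:2
  + OH → O:1 H:1
  + I → I:1
Element totals:
  C: 7
  H: 9
  I: 1
  O: 3
Molecular formula: C7H9IO3.
DoU = (2C + 2 + N − H − X) / 2 = (2·7 + 2 + 0 − 9 − 1) / 2 = 3.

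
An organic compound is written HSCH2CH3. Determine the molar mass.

62.13 g/mol

Element totals:
  C: 2
  H: 6
  S: 1
Molecular formula: C2H6S.
  M = 2(12.011) + 6(1.008) + 32.06
    = 24.022 + 6.048 + 32.060 = 62.130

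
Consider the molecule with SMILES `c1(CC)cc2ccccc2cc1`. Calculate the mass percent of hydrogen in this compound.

7.74%

Atom tally by fragment:
  naphthalene ring system core → C:10 H:8
  (− 1 ring H displaced by substituents)
  + C2H5 → C:2 H:5
Element totals:
  C: 12
  H: 12
Molecular formula: C12H12.
Molar mass = 156.228 g/mol.
Mass from H: 12 × 1.008 = 12.096 g/mol.
%H = 12.096 / 156.228 × 100 = 7.74%.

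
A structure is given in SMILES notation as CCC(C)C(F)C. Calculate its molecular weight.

104.17 g/mol

Atom tally by fragment:
  CH3 → C:1 H:3
  CH2 → C:1 H:2
  CH(CH3) → C:2 H:4
  CH(F) → C:1 H:1 F:1
  CH3 → C:1 H:3
Element totals:
  C: 6
  H: 13
  F: 1
Molecular formula: C6H13F.
  M = 6(12.011) + 13(1.008) + 18.998
    = 72.066 + 13.104 + 18.998 = 104.168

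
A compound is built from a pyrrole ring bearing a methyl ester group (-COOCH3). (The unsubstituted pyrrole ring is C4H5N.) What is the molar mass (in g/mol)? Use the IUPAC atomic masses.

125.13 g/mol

Atom tally by fragment:
  pyrrole ring core → C:4 H:5 N:1
  (− 1 ring H displaced by substituents)
  + COOCH3 → C:2 H:3 O:2
Element totals:
  C: 6
  H: 7
  N: 1
  O: 2
Molecular formula: C6H7NO2.
  M = 6(12.011) + 7(1.008) + 14.007 + 2(15.999)
    = 72.066 + 7.056 + 14.007 + 31.998 = 125.127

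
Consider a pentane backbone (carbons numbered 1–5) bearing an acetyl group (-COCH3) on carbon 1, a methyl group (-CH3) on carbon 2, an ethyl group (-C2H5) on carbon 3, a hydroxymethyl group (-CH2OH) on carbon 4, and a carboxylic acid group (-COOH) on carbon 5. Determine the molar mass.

230.30 g/mol

Atom tally by fragment:
  CH3COCH2 → C:3 H:5 O:1
  CH(CH3) → C:2 H:4
  CH(C2H5) → C:3 H:6
  CH(CH2OH) → C:2 H:4 O:1
  CH2COOH → C:2 H:3 O:2
Element totals:
  C: 12
  H: 22
  O: 4
Molecular formula: C12H22O4.
  M = 12(12.011) + 22(1.008) + 4(15.999)
    = 144.132 + 22.176 + 63.996 = 230.304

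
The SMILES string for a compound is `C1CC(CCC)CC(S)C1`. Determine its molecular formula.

C9H18S

Atom tally by fragment:
  cyclohexane ring core → C:6 H:12
  (− 2 ring H displaced by substituents)
  + CH2CH2CH3 → C:3 H:7
  + SH → S:1 H:1
Element totals:
  C: 9
  H: 18
  S: 1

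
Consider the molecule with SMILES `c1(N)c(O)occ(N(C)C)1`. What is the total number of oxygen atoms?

2

Atom tally by fragment:
  furan ring core → C:4 H:4 O:1
  (− 3 ring H displaced by substituents)
  + NH2 → N:1 H:2
  + OH → O:1 H:1
  + N(CH3)2 → N:1 C:2 H:6
Element totals:
  C: 6
  H: 10
  N: 2
  O: 2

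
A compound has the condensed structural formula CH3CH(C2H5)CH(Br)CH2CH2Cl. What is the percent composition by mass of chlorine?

Element totals:
  C: 7
  H: 14
  Br: 1
  Cl: 1
Molecular formula: C7H14BrCl.
Molar mass = 213.543 g/mol.
Mass from Cl: 1 × 35.45 = 35.450 g/mol.
%Cl = 35.450 / 213.543 × 100 = 16.60%.

16.60%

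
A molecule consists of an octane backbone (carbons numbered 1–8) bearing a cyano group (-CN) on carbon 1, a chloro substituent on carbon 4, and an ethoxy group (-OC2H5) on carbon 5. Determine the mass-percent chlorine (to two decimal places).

Atom tally by fragment:
  NCCH2 → C:2 H:2 N:1
  CH2 → C:1 H:2
  CH2 → C:1 H:2
  CH(Cl) → C:1 H:1 Cl:1
  CH(OC2H5) → C:3 H:6 O:1
  CH2 → C:1 H:2
  CH2 → C:1 H:2
  CH3 → C:1 H:3
Element totals:
  C: 11
  H: 20
  Cl: 1
  N: 1
  O: 1
Molecular formula: C11H20ClNO.
Molar mass = 217.737 g/mol.
Mass from Cl: 1 × 35.45 = 35.450 g/mol.
%Cl = 35.450 / 217.737 × 100 = 16.28%.

16.28%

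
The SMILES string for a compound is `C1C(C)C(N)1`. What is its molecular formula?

C4H9N

Atom tally by fragment:
  cyclopropane ring core → C:3 H:6
  (− 2 ring H displaced by substituents)
  + CH3 → C:1 H:3
  + NH2 → N:1 H:2
Element totals:
  C: 4
  H: 9
  N: 1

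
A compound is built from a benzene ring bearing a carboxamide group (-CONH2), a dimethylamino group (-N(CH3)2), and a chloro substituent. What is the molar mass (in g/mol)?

Atom tally by fragment:
  benzene ring core → C:6 H:6
  (− 3 ring H displaced by substituents)
  + CONH2 → C:1 H:2 O:1 N:1
  + N(CH3)2 → N:1 C:2 H:6
  + Cl → Cl:1
Element totals:
  C: 9
  H: 11
  Cl: 1
  N: 2
  O: 1
Molecular formula: C9H11ClN2O.
  M = 9(12.011) + 11(1.008) + 35.45 + 2(14.007) + 15.999
    = 108.099 + 11.088 + 35.450 + 28.014 + 15.999 = 198.650

198.65 g/mol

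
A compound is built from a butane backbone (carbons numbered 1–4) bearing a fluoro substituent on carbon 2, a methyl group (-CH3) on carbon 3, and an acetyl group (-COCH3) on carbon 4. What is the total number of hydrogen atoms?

13

Atom tally by fragment:
  CH3 → C:1 H:3
  CH(F) → C:1 H:1 F:1
  CH(CH3) → C:2 H:4
  CH2COCH3 → C:3 H:5 O:1
Element totals:
  C: 7
  H: 13
  F: 1
  O: 1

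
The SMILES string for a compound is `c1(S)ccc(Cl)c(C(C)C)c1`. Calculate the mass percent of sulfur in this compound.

17.17%

Atom tally by fragment:
  benzene ring core → C:6 H:6
  (− 3 ring H displaced by substituents)
  + SH → S:1 H:1
  + Cl → Cl:1
  + CH(CH3)2 → C:3 H:7
Element totals:
  C: 9
  H: 11
  Cl: 1
  S: 1
Molecular formula: C9H11ClS.
Molar mass = 186.697 g/mol.
Mass from S: 1 × 32.06 = 32.060 g/mol.
%S = 32.060 / 186.697 × 100 = 17.17%.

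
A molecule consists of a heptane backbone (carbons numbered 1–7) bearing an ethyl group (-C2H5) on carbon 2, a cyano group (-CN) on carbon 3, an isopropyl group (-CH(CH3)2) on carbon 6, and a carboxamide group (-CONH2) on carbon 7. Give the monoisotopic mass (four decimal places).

Atom tally by fragment:
  CH3 → C:1 H:3
  CH(C2H5) → C:3 H:6
  CH(CN) → C:2 H:1 N:1
  CH2 → C:1 H:2
  CH2 → C:1 H:2
  CH(CH(CH3)2) → C:4 H:8
  CH2CONH2 → C:2 H:4 O:1 N:1
Element totals:
  C: 14
  H: 26
  N: 2
  O: 1
Molecular formula: C14H26N2O.
  M = 14(12.0) + 26(1.007825) + 2(14.003074) + 15.994915
    = 168.000000 + 26.203450 + 28.006148 + 15.994915 = 238.204513

238.2045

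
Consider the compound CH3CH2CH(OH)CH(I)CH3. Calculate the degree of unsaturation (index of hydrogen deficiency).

0

Element totals:
  C: 5
  H: 11
  I: 1
  O: 1
Molecular formula: C5H11IO.
DoU = (2C + 2 + N − H − X) / 2 = (2·5 + 2 + 0 − 11 − 1) / 2 = 0.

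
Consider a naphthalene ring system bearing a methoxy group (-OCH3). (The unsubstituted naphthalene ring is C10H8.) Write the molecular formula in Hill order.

Atom tally by fragment:
  naphthalene ring system core → C:10 H:8
  (− 1 ring H displaced by substituents)
  + OCH3 → C:1 H:3 O:1
Element totals:
  C: 11
  H: 10
  O: 1

C11H10O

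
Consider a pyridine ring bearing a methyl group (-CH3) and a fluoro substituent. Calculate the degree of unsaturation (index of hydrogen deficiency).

4

Atom tally by fragment:
  pyridine ring core → C:5 H:5 N:1
  (− 2 ring H displaced by substituents)
  + CH3 → C:1 H:3
  + F → F:1
Element totals:
  C: 6
  H: 6
  F: 1
  N: 1
Molecular formula: C6H6FN.
DoU = (2C + 2 + N − H − X) / 2 = (2·6 + 2 + 1 − 6 − 1) / 2 = 4.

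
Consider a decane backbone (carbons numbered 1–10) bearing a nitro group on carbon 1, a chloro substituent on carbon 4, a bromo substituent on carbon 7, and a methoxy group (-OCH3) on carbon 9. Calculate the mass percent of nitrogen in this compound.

4.24%

Atom tally by fragment:
  O2NCH2 → C:1 H:2 N:1 O:2
  CH2 → C:1 H:2
  CH2 → C:1 H:2
  CH(Cl) → C:1 H:1 Cl:1
  CH2 → C:1 H:2
  CH2 → C:1 H:2
  CH(Br) → C:1 H:1 Br:1
  CH2 → C:1 H:2
  CH(OCH3) → C:2 H:4 O:1
  CH3 → C:1 H:3
Element totals:
  C: 11
  H: 21
  Br: 1
  Cl: 1
  N: 1
  O: 3
Molecular formula: C11H21BrClNO3.
Molar mass = 330.647 g/mol.
Mass from N: 1 × 14.007 = 14.007 g/mol.
%N = 14.007 / 330.647 × 100 = 4.24%.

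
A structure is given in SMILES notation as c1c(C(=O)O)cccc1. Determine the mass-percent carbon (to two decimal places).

Atom tally by fragment:
  benzene ring core → C:6 H:6
  (− 1 ring H displaced by substituents)
  + COOH → C:1 H:1 O:2
Element totals:
  C: 7
  H: 6
  O: 2
Molecular formula: C7H6O2.
Molar mass = 122.123 g/mol.
Mass from C: 7 × 12.011 = 84.077 g/mol.
%C = 84.077 / 122.123 × 100 = 68.85%.

68.85%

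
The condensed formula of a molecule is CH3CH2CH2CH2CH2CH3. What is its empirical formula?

C3H7

Atom tally by fragment:
  CH3 → C:1 H:3
  CH2 → C:1 H:2
  CH2 → C:1 H:2
  CH2 → C:1 H:2
  CH2 → C:1 H:2
  CH3 → C:1 H:3
Element totals:
  C: 6
  H: 14
Molecular formula: C6H14.
gcd of subscripts = 2; dividing each by 2:
  C: 6/2 = 3
  H: 14/2 = 7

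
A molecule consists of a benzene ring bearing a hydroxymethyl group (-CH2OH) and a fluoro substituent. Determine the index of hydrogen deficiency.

Atom tally by fragment:
  benzene ring core → C:6 H:6
  (− 2 ring H displaced by substituents)
  + CH2OH → C:1 H:3 O:1
  + F → F:1
Element totals:
  C: 7
  H: 7
  F: 1
  O: 1
Molecular formula: C7H7FO.
DoU = (2C + 2 + N − H − X) / 2 = (2·7 + 2 + 0 − 7 − 1) / 2 = 4.

4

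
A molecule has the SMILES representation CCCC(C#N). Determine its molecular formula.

C5H9N

Atom tally by fragment:
  CH3 → C:1 H:3
  CH2 → C:1 H:2
  CH2 → C:1 H:2
  CH2CN → C:2 H:2 N:1
Element totals:
  C: 5
  H: 9
  N: 1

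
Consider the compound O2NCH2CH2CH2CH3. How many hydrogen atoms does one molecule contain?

Atom tally by fragment:
  O2NCH2 → C:1 H:2 N:1 O:2
  CH2 → C:1 H:2
  CH2 → C:1 H:2
  CH3 → C:1 H:3
Element totals:
  C: 4
  H: 9
  N: 1
  O: 2

9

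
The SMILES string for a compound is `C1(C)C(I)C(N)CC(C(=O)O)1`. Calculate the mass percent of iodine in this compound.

Atom tally by fragment:
  cyclopentane ring core → C:5 H:10
  (− 4 ring H displaced by substituents)
  + CH3 → C:1 H:3
  + I → I:1
  + NH2 → N:1 H:2
  + COOH → C:1 H:1 O:2
Element totals:
  C: 7
  H: 12
  I: 1
  N: 1
  O: 2
Molecular formula: C7H12INO2.
Molar mass = 269.082 g/mol.
Mass from I: 1 × 126.904 = 126.904 g/mol.
%I = 126.904 / 269.082 × 100 = 47.16%.

47.16%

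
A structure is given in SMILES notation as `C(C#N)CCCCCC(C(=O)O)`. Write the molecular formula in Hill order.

C9H15NO2

Atom tally by fragment:
  NCCH2 → C:2 H:2 N:1
  CH2 → C:1 H:2
  CH2 → C:1 H:2
  CH2 → C:1 H:2
  CH2 → C:1 H:2
  CH2 → C:1 H:2
  CH2COOH → C:2 H:3 O:2
Element totals:
  C: 9
  H: 15
  N: 1
  O: 2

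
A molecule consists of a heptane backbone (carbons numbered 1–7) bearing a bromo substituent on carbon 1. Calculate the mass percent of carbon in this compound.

Atom tally by fragment:
  BrCH2 → C:1 H:2 Br:1
  CH2 → C:1 H:2
  CH2 → C:1 H:2
  CH2 → C:1 H:2
  CH2 → C:1 H:2
  CH2 → C:1 H:2
  CH3 → C:1 H:3
Element totals:
  C: 7
  H: 15
  Br: 1
Molecular formula: C7H15Br.
Molar mass = 179.101 g/mol.
Mass from C: 7 × 12.011 = 84.077 g/mol.
%C = 84.077 / 179.101 × 100 = 46.94%.

46.94%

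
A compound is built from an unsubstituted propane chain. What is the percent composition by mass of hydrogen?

18.29%

Atom tally by fragment:
  CH3 → C:1 H:3
  CH2 → C:1 H:2
  CH3 → C:1 H:3
Element totals:
  C: 3
  H: 8
Molecular formula: C3H8.
Molar mass = 44.097 g/mol.
Mass from H: 8 × 1.008 = 8.064 g/mol.
%H = 8.064 / 44.097 × 100 = 18.29%.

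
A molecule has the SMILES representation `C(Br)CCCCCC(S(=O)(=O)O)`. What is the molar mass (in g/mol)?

259.16 g/mol

Atom tally by fragment:
  BrCH2 → C:1 H:2 Br:1
  CH2 → C:1 H:2
  CH2 → C:1 H:2
  CH2 → C:1 H:2
  CH2 → C:1 H:2
  CH2 → C:1 H:2
  CH2SO3H → C:1 H:3 S:1 O:3
Element totals:
  C: 7
  H: 15
  Br: 1
  O: 3
  S: 1
Molecular formula: C7H15BrO3S.
  M = 7(12.011) + 15(1.008) + 79.904 + 3(15.999) + 32.06
    = 84.077 + 15.120 + 79.904 + 47.997 + 32.060 = 259.158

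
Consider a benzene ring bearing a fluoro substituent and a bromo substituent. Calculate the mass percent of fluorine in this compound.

10.86%

Atom tally by fragment:
  benzene ring core → C:6 H:6
  (− 2 ring H displaced by substituents)
  + F → F:1
  + Br → Br:1
Element totals:
  C: 6
  H: 4
  Br: 1
  F: 1
Molecular formula: C6H4BrF.
Molar mass = 175.000 g/mol.
Mass from F: 1 × 18.998 = 18.998 g/mol.
%F = 18.998 / 175.000 × 100 = 10.86%.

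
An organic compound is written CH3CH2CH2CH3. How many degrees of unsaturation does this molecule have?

Element totals:
  C: 4
  H: 10
Molecular formula: C4H10.
DoU = (2C + 2 + N − H − X) / 2 = (2·4 + 2 + 0 − 10 − 0) / 2 = 0.

0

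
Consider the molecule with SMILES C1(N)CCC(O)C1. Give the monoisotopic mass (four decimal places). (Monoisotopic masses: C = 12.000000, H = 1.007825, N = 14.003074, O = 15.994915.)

Atom tally by fragment:
  cyclopentane ring core → C:5 H:10
  (− 2 ring H displaced by substituents)
  + NH2 → N:1 H:2
  + OH → O:1 H:1
Element totals:
  C: 5
  H: 11
  N: 1
  O: 1
Molecular formula: C5H11NO.
  M = 5(12.0) + 11(1.007825) + 14.003074 + 15.994915
    = 60.000000 + 11.086075 + 14.003074 + 15.994915 = 101.084064

101.0841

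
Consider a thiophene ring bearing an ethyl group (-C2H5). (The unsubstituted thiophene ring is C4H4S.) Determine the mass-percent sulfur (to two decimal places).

28.58%

Atom tally by fragment:
  thiophene ring core → C:4 H:4 S:1
  (− 1 ring H displaced by substituents)
  + C2H5 → C:2 H:5
Element totals:
  C: 6
  H: 8
  S: 1
Molecular formula: C6H8S.
Molar mass = 112.190 g/mol.
Mass from S: 1 × 32.06 = 32.060 g/mol.
%S = 32.060 / 112.190 × 100 = 28.58%.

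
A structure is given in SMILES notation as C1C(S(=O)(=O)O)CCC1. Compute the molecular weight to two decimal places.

150.19 g/mol

Atom tally by fragment:
  cyclopentane ring core → C:5 H:10
  (− 1 ring H displaced by substituents)
  + SO3H → S:1 O:3 H:1
Element totals:
  C: 5
  H: 10
  O: 3
  S: 1
Molecular formula: C5H10O3S.
  M = 5(12.011) + 10(1.008) + 3(15.999) + 32.06
    = 60.055 + 10.080 + 47.997 + 32.060 = 150.192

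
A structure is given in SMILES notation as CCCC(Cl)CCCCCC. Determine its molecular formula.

C10H21Cl

Atom tally by fragment:
  CH3 → C:1 H:3
  CH2 → C:1 H:2
  CH2 → C:1 H:2
  CH(Cl) → C:1 H:1 Cl:1
  CH2 → C:1 H:2
  CH2 → C:1 H:2
  CH2 → C:1 H:2
  CH2 → C:1 H:2
  CH2 → C:1 H:2
  CH3 → C:1 H:3
Element totals:
  C: 10
  H: 21
  Cl: 1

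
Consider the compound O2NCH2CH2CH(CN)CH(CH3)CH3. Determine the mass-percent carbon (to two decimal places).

Element totals:
  C: 7
  H: 12
  N: 2
  O: 2
Molecular formula: C7H12N2O2.
Molar mass = 156.185 g/mol.
Mass from C: 7 × 12.011 = 84.077 g/mol.
%C = 84.077 / 156.185 × 100 = 53.83%.

53.83%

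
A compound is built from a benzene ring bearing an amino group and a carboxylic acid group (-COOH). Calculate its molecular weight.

137.14 g/mol

Atom tally by fragment:
  benzene ring core → C:6 H:6
  (− 2 ring H displaced by substituents)
  + NH2 → N:1 H:2
  + COOH → C:1 H:1 O:2
Element totals:
  C: 7
  H: 7
  N: 1
  O: 2
Molecular formula: C7H7NO2.
  M = 7(12.011) + 7(1.008) + 14.007 + 2(15.999)
    = 84.077 + 7.056 + 14.007 + 31.998 = 137.138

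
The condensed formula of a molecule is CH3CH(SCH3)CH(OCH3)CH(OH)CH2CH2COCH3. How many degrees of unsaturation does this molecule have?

Element totals:
  C: 10
  H: 20
  O: 3
  S: 1
Molecular formula: C10H20O3S.
DoU = (2C + 2 + N − H − X) / 2 = (2·10 + 2 + 0 − 20 − 0) / 2 = 1.

1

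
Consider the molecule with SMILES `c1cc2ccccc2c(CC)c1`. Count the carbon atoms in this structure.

Atom tally by fragment:
  naphthalene ring system core → C:10 H:8
  (− 1 ring H displaced by substituents)
  + C2H5 → C:2 H:5
Element totals:
  C: 12
  H: 12

12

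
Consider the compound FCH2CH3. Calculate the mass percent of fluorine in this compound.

Element totals:
  C: 2
  H: 5
  F: 1
Molecular formula: C2H5F.
Molar mass = 48.060 g/mol.
Mass from F: 1 × 18.998 = 18.998 g/mol.
%F = 18.998 / 48.060 × 100 = 39.53%.

39.53%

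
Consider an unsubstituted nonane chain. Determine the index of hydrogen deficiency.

Atom tally by fragment:
  CH3 → C:1 H:3
  CH2 → C:1 H:2
  CH2 → C:1 H:2
  CH2 → C:1 H:2
  CH2 → C:1 H:2
  CH2 → C:1 H:2
  CH2 → C:1 H:2
  CH2 → C:1 H:2
  CH3 → C:1 H:3
Element totals:
  C: 9
  H: 20
Molecular formula: C9H20.
DoU = (2C + 2 + N − H − X) / 2 = (2·9 + 2 + 0 − 20 − 0) / 2 = 0.

0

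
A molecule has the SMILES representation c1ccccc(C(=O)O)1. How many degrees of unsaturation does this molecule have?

Atom tally by fragment:
  benzene ring core → C:6 H:6
  (− 1 ring H displaced by substituents)
  + COOH → C:1 H:1 O:2
Element totals:
  C: 7
  H: 6
  O: 2
Molecular formula: C7H6O2.
DoU = (2C + 2 + N − H − X) / 2 = (2·7 + 2 + 0 − 6 − 0) / 2 = 5.

5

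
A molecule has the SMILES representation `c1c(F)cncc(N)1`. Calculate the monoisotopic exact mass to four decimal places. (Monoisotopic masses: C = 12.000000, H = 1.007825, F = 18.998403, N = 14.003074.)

Atom tally by fragment:
  pyridine ring core → C:5 H:5 N:1
  (− 2 ring H displaced by substituents)
  + F → F:1
  + NH2 → N:1 H:2
Element totals:
  C: 5
  H: 5
  F: 1
  N: 2
Molecular formula: C5H5FN2.
  M = 5(12.0) + 5(1.007825) + 18.998403 + 2(14.003074)
    = 60.000000 + 5.039125 + 18.998403 + 28.006148 = 112.043676

112.0437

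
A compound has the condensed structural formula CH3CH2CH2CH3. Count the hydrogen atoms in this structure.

10

Atom tally by fragment:
  CH3 → C:1 H:3
  CH2 → C:1 H:2
  CH2 → C:1 H:2
  CH3 → C:1 H:3
Element totals:
  C: 4
  H: 10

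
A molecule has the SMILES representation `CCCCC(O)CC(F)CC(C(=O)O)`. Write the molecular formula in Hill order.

Atom tally by fragment:
  CH3 → C:1 H:3
  CH2 → C:1 H:2
  CH2 → C:1 H:2
  CH2 → C:1 H:2
  CH(OH) → C:1 H:2 O:1
  CH2 → C:1 H:2
  CH(F) → C:1 H:1 F:1
  CH2 → C:1 H:2
  CH2COOH → C:2 H:3 O:2
Element totals:
  C: 10
  H: 19
  F: 1
  O: 3

C10H19FO3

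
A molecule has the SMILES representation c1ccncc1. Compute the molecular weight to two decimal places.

79.10 g/mol

Atom tally by fragment:
  pyridine ring core → C:5 H:5 N:1
Element totals:
  C: 5
  H: 5
  N: 1
Molecular formula: C5H5N.
  M = 5(12.011) + 5(1.008) + 14.007
    = 60.055 + 5.040 + 14.007 = 79.102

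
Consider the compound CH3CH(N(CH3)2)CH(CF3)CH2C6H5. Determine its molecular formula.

Atom tally by fragment:
  CH3 → C:1 H:3
  CH(N(CH3)2) → C:3 H:7 N:1
  CH(CF3) → C:2 H:1 F:3
  CH2C6H5 → C:7 H:7
Element totals:
  C: 13
  H: 18
  F: 3
  N: 1

C13H18F3N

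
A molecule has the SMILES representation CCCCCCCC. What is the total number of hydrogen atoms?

18

Atom tally by fragment:
  CH3 → C:1 H:3
  CH2 → C:1 H:2
  CH2 → C:1 H:2
  CH2 → C:1 H:2
  CH2 → C:1 H:2
  CH2 → C:1 H:2
  CH2 → C:1 H:2
  CH3 → C:1 H:3
Element totals:
  C: 8
  H: 18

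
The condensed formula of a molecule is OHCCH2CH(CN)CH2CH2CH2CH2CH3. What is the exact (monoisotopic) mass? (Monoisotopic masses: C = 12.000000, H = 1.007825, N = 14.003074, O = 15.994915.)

Element totals:
  C: 9
  H: 15
  N: 1
  O: 1
Molecular formula: C9H15NO.
  M = 9(12.0) + 15(1.007825) + 14.003074 + 15.994915
    = 108.000000 + 15.117375 + 14.003074 + 15.994915 = 153.115364

153.1154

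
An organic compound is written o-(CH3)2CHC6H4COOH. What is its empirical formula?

Element totals:
  C: 10
  H: 12
  O: 2
Molecular formula: C10H12O2.
gcd of subscripts = 2; dividing each by 2:
  C: 10/2 = 5
  H: 12/2 = 6
  O: 2/2 = 1

C5H6O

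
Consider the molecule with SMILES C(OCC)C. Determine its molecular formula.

C4H10O

Atom tally by fragment:
  C2H5OCH2 → C:3 H:7 O:1
  CH3 → C:1 H:3
Element totals:
  C: 4
  H: 10
  O: 1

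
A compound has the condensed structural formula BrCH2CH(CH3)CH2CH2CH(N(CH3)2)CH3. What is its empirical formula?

C9H20BrN

Atom tally by fragment:
  BrCH2 → C:1 H:2 Br:1
  CH(CH3) → C:2 H:4
  CH2 → C:1 H:2
  CH2 → C:1 H:2
  CH(N(CH3)2) → C:3 H:7 N:1
  CH3 → C:1 H:3
Element totals:
  C: 9
  H: 20
  Br: 1
  N: 1
Molecular formula: C9H20BrN.
gcd of subscripts (1, 9, 20, 1) = 1, so the empirical formula equals the molecular formula.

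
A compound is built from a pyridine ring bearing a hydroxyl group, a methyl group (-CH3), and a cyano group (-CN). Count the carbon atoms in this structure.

7

Atom tally by fragment:
  pyridine ring core → C:5 H:5 N:1
  (− 3 ring H displaced by substituents)
  + OH → O:1 H:1
  + CH3 → C:1 H:3
  + CN → C:1 N:1
Element totals:
  C: 7
  H: 6
  N: 2
  O: 1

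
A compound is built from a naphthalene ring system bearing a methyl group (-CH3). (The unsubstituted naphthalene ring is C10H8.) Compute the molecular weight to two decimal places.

Atom tally by fragment:
  naphthalene ring system core → C:10 H:8
  (− 1 ring H displaced by substituents)
  + CH3 → C:1 H:3
Element totals:
  C: 11
  H: 10
Molecular formula: C11H10.
  M = 11(12.011) + 10(1.008)
    = 132.121 + 10.080 = 142.201

142.20 g/mol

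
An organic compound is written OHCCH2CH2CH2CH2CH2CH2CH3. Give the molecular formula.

C8H16O

Atom tally by fragment:
  OHCCH2 → C:2 H:3 O:1
  CH2 → C:1 H:2
  CH2 → C:1 H:2
  CH2 → C:1 H:2
  CH2 → C:1 H:2
  CH2 → C:1 H:2
  CH3 → C:1 H:3
Element totals:
  C: 8
  H: 16
  O: 1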